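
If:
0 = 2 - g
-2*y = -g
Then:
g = 2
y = 1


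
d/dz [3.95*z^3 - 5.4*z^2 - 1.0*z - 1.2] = 11.85*z^2 - 10.8*z - 1.0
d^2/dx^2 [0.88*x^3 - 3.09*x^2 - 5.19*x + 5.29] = 5.28*x - 6.18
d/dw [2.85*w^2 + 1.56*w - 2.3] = 5.7*w + 1.56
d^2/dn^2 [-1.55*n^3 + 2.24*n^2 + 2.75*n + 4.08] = 4.48 - 9.3*n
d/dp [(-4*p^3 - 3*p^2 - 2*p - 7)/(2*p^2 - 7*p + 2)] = (-8*p^4 + 56*p^3 + p^2 + 16*p - 53)/(4*p^4 - 28*p^3 + 57*p^2 - 28*p + 4)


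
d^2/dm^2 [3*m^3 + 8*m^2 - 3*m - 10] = 18*m + 16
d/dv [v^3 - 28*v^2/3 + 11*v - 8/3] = 3*v^2 - 56*v/3 + 11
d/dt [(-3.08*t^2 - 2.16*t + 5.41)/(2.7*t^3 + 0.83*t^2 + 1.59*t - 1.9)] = (8.316*t^4 + 11.664*t^3 - 46.9254*t^2 + 2.7234*t - 4.4979)/(7.29*t^6 + 4.482*t^5 + 9.2749*t^4 - 7.6206*t^3 - 0.6259*t^2 - 6.042*t + 3.61)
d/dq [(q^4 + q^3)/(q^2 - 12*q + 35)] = q^2*(-2*q*(q - 6)*(q + 1) + (4*q + 3)*(q^2 - 12*q + 35))/(q^2 - 12*q + 35)^2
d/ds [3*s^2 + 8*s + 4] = 6*s + 8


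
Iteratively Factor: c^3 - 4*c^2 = (c - 4)*(c^2) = c*(c - 4)*(c)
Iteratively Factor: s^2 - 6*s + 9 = (s - 3)*(s - 3)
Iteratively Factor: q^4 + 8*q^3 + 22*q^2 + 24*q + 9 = (q + 1)*(q^3 + 7*q^2 + 15*q + 9) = (q + 1)*(q + 3)*(q^2 + 4*q + 3) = (q + 1)^2*(q + 3)*(q + 3)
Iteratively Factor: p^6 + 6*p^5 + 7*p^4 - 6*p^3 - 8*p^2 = (p + 4)*(p^5 + 2*p^4 - p^3 - 2*p^2) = (p - 1)*(p + 4)*(p^4 + 3*p^3 + 2*p^2) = p*(p - 1)*(p + 4)*(p^3 + 3*p^2 + 2*p) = p^2*(p - 1)*(p + 4)*(p^2 + 3*p + 2) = p^2*(p - 1)*(p + 2)*(p + 4)*(p + 1)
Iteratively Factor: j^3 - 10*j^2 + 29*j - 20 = (j - 4)*(j^2 - 6*j + 5) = (j - 4)*(j - 1)*(j - 5)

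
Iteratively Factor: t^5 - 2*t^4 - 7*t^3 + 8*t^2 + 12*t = (t)*(t^4 - 2*t^3 - 7*t^2 + 8*t + 12) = t*(t - 2)*(t^3 - 7*t - 6) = t*(t - 2)*(t + 2)*(t^2 - 2*t - 3) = t*(t - 2)*(t + 1)*(t + 2)*(t - 3)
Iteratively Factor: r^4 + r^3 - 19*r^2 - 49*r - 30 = (r - 5)*(r^3 + 6*r^2 + 11*r + 6) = (r - 5)*(r + 2)*(r^2 + 4*r + 3) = (r - 5)*(r + 2)*(r + 3)*(r + 1)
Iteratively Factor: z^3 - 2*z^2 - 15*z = (z)*(z^2 - 2*z - 15) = z*(z - 5)*(z + 3)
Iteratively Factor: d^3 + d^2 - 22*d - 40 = (d - 5)*(d^2 + 6*d + 8) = (d - 5)*(d + 4)*(d + 2)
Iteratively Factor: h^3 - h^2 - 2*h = (h)*(h^2 - h - 2) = h*(h + 1)*(h - 2)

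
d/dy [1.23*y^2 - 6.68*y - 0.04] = 2.46*y - 6.68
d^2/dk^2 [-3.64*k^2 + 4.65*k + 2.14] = -7.28000000000000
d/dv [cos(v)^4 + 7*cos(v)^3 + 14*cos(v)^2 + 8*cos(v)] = -(-21*sin(v)^2 + 31*cos(v) + cos(3*v) + 29)*sin(v)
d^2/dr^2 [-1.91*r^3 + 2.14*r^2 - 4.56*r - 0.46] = 4.28 - 11.46*r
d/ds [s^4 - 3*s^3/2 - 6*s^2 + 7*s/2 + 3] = 4*s^3 - 9*s^2/2 - 12*s + 7/2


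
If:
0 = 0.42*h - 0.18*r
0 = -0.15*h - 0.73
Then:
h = -4.87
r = -11.36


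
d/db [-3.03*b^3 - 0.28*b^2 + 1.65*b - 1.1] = -9.09*b^2 - 0.56*b + 1.65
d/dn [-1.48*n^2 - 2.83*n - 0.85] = -2.96*n - 2.83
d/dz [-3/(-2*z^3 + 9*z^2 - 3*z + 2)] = 9*(-2*z^2 + 6*z - 1)/(2*z^3 - 9*z^2 + 3*z - 2)^2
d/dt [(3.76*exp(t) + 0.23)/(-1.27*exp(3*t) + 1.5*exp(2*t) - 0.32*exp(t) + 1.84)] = (9.5504*exp(3*t) - 4.7637*exp(2*t) - 0.69*exp(t) + 6.992)*exp(t)/(1.6129*exp(6*t) - 3.81*exp(5*t) + 3.0628*exp(4*t) - 5.6336*exp(3*t) + 5.6224*exp(2*t) - 1.1776*exp(t) + 3.3856)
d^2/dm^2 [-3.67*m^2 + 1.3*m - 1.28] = -7.34000000000000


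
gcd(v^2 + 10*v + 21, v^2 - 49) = v + 7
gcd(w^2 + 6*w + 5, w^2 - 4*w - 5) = w + 1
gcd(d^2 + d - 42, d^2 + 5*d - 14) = d + 7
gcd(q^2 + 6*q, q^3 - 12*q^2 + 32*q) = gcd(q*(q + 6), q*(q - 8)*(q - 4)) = q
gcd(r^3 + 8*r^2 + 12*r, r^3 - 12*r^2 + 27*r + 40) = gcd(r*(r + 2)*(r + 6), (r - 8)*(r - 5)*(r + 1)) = 1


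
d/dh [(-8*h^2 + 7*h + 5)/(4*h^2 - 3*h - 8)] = (-4*h^2 + 88*h - 41)/(16*h^4 - 24*h^3 - 55*h^2 + 48*h + 64)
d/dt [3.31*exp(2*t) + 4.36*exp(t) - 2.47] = (6.62*exp(t) + 4.36)*exp(t)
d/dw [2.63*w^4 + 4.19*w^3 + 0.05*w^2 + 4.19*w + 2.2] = 10.52*w^3 + 12.57*w^2 + 0.1*w + 4.19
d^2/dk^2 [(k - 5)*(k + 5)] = 2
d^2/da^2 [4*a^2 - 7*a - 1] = 8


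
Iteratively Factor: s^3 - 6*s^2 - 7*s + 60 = (s - 5)*(s^2 - s - 12) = (s - 5)*(s - 4)*(s + 3)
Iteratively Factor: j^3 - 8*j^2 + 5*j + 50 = (j - 5)*(j^2 - 3*j - 10) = (j - 5)*(j + 2)*(j - 5)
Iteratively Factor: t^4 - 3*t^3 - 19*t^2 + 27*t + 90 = (t - 5)*(t^3 + 2*t^2 - 9*t - 18) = (t - 5)*(t + 3)*(t^2 - t - 6) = (t - 5)*(t + 2)*(t + 3)*(t - 3)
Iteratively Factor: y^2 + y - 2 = (y - 1)*(y + 2)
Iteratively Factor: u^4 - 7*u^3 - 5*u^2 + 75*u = (u)*(u^3 - 7*u^2 - 5*u + 75) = u*(u - 5)*(u^2 - 2*u - 15) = u*(u - 5)*(u + 3)*(u - 5)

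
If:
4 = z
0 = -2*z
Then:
No Solution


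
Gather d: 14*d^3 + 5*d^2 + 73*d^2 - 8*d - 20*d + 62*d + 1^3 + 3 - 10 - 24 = 14*d^3 + 78*d^2 + 34*d - 30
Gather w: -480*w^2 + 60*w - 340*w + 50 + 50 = -480*w^2 - 280*w + 100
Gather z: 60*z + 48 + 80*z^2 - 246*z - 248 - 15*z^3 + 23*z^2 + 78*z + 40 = -15*z^3 + 103*z^2 - 108*z - 160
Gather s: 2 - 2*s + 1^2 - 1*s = 3 - 3*s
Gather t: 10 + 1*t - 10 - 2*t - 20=-t - 20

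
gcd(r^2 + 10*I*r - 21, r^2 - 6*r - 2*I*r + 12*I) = 1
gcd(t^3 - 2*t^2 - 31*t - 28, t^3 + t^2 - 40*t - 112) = t^2 - 3*t - 28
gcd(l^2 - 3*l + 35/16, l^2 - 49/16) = l - 7/4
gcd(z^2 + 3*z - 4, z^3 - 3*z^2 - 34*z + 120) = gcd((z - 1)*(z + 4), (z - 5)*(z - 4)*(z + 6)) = 1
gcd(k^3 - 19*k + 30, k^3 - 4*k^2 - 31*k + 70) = k^2 + 3*k - 10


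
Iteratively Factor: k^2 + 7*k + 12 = (k + 4)*(k + 3)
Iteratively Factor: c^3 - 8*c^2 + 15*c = (c)*(c^2 - 8*c + 15) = c*(c - 3)*(c - 5)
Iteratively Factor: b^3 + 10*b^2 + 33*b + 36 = (b + 3)*(b^2 + 7*b + 12) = (b + 3)^2*(b + 4)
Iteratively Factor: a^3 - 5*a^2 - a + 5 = (a - 5)*(a^2 - 1) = (a - 5)*(a - 1)*(a + 1)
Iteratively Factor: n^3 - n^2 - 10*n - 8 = (n - 4)*(n^2 + 3*n + 2) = (n - 4)*(n + 2)*(n + 1)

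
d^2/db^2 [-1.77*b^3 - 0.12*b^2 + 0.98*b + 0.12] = -10.62*b - 0.24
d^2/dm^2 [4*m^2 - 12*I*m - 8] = 8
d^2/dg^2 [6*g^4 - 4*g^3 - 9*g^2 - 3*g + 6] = 72*g^2 - 24*g - 18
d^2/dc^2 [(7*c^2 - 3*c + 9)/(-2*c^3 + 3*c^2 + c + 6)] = 2*(-28*c^6 + 36*c^5 - 312*c^4 - 102*c^3 + 405*c^2 - 567*c - 117)/(8*c^9 - 36*c^8 + 42*c^7 - 63*c^6 + 195*c^5 - 99*c^4 + 107*c^3 - 342*c^2 - 108*c - 216)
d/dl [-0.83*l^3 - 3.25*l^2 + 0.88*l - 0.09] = -2.49*l^2 - 6.5*l + 0.88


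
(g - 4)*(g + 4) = g^2 - 16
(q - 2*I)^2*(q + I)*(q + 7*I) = q^4 + 4*I*q^3 + 21*q^2 - 4*I*q + 28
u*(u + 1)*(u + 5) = u^3 + 6*u^2 + 5*u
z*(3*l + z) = 3*l*z + z^2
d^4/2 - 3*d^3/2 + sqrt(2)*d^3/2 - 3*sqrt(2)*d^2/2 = d^2*(d/2 + sqrt(2)/2)*(d - 3)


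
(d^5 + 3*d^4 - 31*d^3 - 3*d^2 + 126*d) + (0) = d^5 + 3*d^4 - 31*d^3 - 3*d^2 + 126*d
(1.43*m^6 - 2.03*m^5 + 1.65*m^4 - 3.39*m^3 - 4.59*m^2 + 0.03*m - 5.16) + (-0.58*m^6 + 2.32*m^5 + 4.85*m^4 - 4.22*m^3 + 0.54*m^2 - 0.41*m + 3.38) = 0.85*m^6 + 0.29*m^5 + 6.5*m^4 - 7.61*m^3 - 4.05*m^2 - 0.38*m - 1.78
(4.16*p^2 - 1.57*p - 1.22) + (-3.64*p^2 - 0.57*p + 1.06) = 0.52*p^2 - 2.14*p - 0.16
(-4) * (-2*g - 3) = 8*g + 12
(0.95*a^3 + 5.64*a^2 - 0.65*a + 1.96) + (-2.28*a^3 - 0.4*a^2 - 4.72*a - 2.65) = -1.33*a^3 + 5.24*a^2 - 5.37*a - 0.69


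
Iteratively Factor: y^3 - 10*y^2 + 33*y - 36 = (y - 3)*(y^2 - 7*y + 12) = (y - 4)*(y - 3)*(y - 3)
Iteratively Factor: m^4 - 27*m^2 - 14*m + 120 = (m - 2)*(m^3 + 2*m^2 - 23*m - 60) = (m - 5)*(m - 2)*(m^2 + 7*m + 12) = (m - 5)*(m - 2)*(m + 4)*(m + 3)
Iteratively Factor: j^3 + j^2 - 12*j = (j + 4)*(j^2 - 3*j) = (j - 3)*(j + 4)*(j)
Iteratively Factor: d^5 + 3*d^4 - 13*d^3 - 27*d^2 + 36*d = (d - 1)*(d^4 + 4*d^3 - 9*d^2 - 36*d) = (d - 3)*(d - 1)*(d^3 + 7*d^2 + 12*d) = d*(d - 3)*(d - 1)*(d^2 + 7*d + 12) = d*(d - 3)*(d - 1)*(d + 3)*(d + 4)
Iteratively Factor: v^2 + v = (v + 1)*(v)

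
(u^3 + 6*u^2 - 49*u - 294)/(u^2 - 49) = u + 6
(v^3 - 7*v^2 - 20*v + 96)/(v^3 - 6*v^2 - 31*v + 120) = (v + 4)/(v + 5)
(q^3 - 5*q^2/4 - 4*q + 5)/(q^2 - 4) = q - 5/4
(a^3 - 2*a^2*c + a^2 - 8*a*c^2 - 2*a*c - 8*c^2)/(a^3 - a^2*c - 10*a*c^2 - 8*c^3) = (a + 1)/(a + c)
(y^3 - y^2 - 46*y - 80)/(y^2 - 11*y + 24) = (y^2 + 7*y + 10)/(y - 3)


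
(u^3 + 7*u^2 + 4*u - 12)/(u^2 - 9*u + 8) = (u^2 + 8*u + 12)/(u - 8)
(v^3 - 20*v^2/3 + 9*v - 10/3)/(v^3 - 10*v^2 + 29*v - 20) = (v - 2/3)/(v - 4)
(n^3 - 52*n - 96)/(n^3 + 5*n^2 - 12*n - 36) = (n - 8)/(n - 3)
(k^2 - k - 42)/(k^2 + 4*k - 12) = (k - 7)/(k - 2)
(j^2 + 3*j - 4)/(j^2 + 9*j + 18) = (j^2 + 3*j - 4)/(j^2 + 9*j + 18)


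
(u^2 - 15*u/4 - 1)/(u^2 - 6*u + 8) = (u + 1/4)/(u - 2)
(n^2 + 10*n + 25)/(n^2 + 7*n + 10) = (n + 5)/(n + 2)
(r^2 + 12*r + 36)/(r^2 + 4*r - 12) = (r + 6)/(r - 2)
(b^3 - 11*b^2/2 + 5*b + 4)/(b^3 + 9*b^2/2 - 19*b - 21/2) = (b^2 - 6*b + 8)/(b^2 + 4*b - 21)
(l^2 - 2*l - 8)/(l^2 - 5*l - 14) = (l - 4)/(l - 7)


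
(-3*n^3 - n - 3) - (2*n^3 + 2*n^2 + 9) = -5*n^3 - 2*n^2 - n - 12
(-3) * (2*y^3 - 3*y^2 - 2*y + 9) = -6*y^3 + 9*y^2 + 6*y - 27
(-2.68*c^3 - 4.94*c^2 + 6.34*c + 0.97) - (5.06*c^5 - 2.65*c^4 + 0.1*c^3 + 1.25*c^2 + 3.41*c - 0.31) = -5.06*c^5 + 2.65*c^4 - 2.78*c^3 - 6.19*c^2 + 2.93*c + 1.28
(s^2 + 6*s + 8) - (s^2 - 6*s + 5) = 12*s + 3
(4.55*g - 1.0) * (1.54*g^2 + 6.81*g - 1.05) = 7.007*g^3 + 29.4455*g^2 - 11.5875*g + 1.05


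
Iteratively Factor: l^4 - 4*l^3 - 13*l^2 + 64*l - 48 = (l - 4)*(l^3 - 13*l + 12) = (l - 4)*(l - 3)*(l^2 + 3*l - 4) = (l - 4)*(l - 3)*(l - 1)*(l + 4)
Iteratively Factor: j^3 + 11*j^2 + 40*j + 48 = (j + 3)*(j^2 + 8*j + 16) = (j + 3)*(j + 4)*(j + 4)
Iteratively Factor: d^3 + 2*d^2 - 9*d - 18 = (d + 2)*(d^2 - 9) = (d - 3)*(d + 2)*(d + 3)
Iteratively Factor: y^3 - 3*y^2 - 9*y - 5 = (y + 1)*(y^2 - 4*y - 5) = (y - 5)*(y + 1)*(y + 1)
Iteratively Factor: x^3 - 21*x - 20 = (x + 1)*(x^2 - x - 20) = (x - 5)*(x + 1)*(x + 4)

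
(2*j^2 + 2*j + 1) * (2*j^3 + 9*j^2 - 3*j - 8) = 4*j^5 + 22*j^4 + 14*j^3 - 13*j^2 - 19*j - 8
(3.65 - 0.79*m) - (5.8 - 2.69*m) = 1.9*m - 2.15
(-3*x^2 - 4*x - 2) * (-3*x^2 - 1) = 9*x^4 + 12*x^3 + 9*x^2 + 4*x + 2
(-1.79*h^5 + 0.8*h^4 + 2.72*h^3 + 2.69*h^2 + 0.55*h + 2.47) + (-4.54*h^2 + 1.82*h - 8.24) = -1.79*h^5 + 0.8*h^4 + 2.72*h^3 - 1.85*h^2 + 2.37*h - 5.77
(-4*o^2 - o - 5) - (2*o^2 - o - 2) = -6*o^2 - 3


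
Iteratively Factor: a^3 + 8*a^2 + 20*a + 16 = (a + 2)*(a^2 + 6*a + 8) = (a + 2)*(a + 4)*(a + 2)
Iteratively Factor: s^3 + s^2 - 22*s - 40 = (s + 4)*(s^2 - 3*s - 10) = (s + 2)*(s + 4)*(s - 5)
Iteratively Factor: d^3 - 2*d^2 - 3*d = (d - 3)*(d^2 + d) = (d - 3)*(d + 1)*(d)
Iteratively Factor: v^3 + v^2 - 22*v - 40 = (v - 5)*(v^2 + 6*v + 8) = (v - 5)*(v + 4)*(v + 2)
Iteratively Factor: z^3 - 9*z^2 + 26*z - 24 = (z - 2)*(z^2 - 7*z + 12) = (z - 4)*(z - 2)*(z - 3)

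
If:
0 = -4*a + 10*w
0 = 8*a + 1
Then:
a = -1/8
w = -1/20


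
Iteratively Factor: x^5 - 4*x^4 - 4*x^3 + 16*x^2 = (x - 4)*(x^4 - 4*x^2) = (x - 4)*(x - 2)*(x^3 + 2*x^2) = (x - 4)*(x - 2)*(x + 2)*(x^2) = x*(x - 4)*(x - 2)*(x + 2)*(x)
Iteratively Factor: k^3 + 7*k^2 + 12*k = (k)*(k^2 + 7*k + 12) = k*(k + 4)*(k + 3)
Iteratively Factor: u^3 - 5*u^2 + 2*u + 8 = (u - 4)*(u^2 - u - 2) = (u - 4)*(u - 2)*(u + 1)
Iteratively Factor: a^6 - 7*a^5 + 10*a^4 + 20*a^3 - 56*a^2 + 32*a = (a - 4)*(a^5 - 3*a^4 - 2*a^3 + 12*a^2 - 8*a) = (a - 4)*(a - 2)*(a^4 - a^3 - 4*a^2 + 4*a) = a*(a - 4)*(a - 2)*(a^3 - a^2 - 4*a + 4) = a*(a - 4)*(a - 2)*(a + 2)*(a^2 - 3*a + 2) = a*(a - 4)*(a - 2)*(a - 1)*(a + 2)*(a - 2)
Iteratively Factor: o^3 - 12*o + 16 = (o - 2)*(o^2 + 2*o - 8) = (o - 2)^2*(o + 4)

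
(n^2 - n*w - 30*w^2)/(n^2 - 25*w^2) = (-n + 6*w)/(-n + 5*w)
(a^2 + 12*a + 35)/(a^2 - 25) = (a + 7)/(a - 5)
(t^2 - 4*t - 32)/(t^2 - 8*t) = (t + 4)/t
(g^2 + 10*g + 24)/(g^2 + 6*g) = (g + 4)/g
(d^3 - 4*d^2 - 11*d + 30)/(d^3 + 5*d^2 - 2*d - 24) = (d - 5)/(d + 4)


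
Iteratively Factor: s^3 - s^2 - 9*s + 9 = (s - 3)*(s^2 + 2*s - 3) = (s - 3)*(s + 3)*(s - 1)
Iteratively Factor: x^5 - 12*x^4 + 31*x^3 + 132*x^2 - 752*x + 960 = (x - 3)*(x^4 - 9*x^3 + 4*x^2 + 144*x - 320) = (x - 3)*(x + 4)*(x^3 - 13*x^2 + 56*x - 80) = (x - 5)*(x - 3)*(x + 4)*(x^2 - 8*x + 16) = (x - 5)*(x - 4)*(x - 3)*(x + 4)*(x - 4)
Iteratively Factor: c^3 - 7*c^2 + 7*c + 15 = (c - 3)*(c^2 - 4*c - 5) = (c - 3)*(c + 1)*(c - 5)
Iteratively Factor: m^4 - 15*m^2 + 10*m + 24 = (m + 4)*(m^3 - 4*m^2 + m + 6) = (m - 2)*(m + 4)*(m^2 - 2*m - 3) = (m - 3)*(m - 2)*(m + 4)*(m + 1)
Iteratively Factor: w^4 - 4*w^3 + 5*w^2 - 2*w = (w - 1)*(w^3 - 3*w^2 + 2*w) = w*(w - 1)*(w^2 - 3*w + 2) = w*(w - 2)*(w - 1)*(w - 1)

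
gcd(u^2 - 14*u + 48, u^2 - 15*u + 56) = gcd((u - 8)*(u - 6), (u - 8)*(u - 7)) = u - 8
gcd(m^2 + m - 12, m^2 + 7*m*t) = 1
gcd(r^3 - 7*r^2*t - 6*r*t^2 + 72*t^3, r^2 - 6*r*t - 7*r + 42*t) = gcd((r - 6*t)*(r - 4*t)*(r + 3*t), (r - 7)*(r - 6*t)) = r - 6*t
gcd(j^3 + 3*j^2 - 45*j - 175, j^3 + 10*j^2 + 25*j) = j^2 + 10*j + 25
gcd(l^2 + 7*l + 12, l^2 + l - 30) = 1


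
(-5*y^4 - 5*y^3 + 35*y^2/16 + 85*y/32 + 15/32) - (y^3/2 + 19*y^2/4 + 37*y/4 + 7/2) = -5*y^4 - 11*y^3/2 - 41*y^2/16 - 211*y/32 - 97/32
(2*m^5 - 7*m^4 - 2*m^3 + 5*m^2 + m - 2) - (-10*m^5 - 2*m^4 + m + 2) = 12*m^5 - 5*m^4 - 2*m^3 + 5*m^2 - 4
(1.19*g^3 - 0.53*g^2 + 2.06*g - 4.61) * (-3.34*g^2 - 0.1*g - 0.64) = -3.9746*g^5 + 1.6512*g^4 - 7.589*g^3 + 15.5306*g^2 - 0.8574*g + 2.9504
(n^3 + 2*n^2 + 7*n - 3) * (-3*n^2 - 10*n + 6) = -3*n^5 - 16*n^4 - 35*n^3 - 49*n^2 + 72*n - 18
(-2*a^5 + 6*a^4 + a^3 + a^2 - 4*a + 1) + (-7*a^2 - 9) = -2*a^5 + 6*a^4 + a^3 - 6*a^2 - 4*a - 8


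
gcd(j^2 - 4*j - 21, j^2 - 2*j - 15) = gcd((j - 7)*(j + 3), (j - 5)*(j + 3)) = j + 3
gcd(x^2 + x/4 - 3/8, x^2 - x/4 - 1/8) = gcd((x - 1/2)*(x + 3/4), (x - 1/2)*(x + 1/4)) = x - 1/2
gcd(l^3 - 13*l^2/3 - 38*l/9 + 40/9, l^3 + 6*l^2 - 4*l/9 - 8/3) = l - 2/3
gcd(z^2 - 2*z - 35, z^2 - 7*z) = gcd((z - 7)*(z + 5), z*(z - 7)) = z - 7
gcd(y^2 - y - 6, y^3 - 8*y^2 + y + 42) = y^2 - y - 6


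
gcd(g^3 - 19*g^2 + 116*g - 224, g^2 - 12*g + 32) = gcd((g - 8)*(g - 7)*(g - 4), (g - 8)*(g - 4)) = g^2 - 12*g + 32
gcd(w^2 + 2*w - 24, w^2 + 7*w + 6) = w + 6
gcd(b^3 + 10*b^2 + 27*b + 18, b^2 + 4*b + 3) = b^2 + 4*b + 3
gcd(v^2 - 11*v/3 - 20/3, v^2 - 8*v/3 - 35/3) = v - 5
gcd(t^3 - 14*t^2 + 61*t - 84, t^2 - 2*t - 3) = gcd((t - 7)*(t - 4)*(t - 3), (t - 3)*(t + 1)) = t - 3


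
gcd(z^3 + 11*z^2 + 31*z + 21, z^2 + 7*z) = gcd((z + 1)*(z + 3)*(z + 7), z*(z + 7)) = z + 7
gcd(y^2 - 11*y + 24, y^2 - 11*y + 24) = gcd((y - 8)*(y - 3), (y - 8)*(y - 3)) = y^2 - 11*y + 24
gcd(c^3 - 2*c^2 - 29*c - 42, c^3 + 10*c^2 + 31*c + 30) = c^2 + 5*c + 6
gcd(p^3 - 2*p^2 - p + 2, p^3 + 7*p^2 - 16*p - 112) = 1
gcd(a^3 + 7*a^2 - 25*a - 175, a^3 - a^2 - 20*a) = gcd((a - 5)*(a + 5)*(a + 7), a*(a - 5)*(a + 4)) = a - 5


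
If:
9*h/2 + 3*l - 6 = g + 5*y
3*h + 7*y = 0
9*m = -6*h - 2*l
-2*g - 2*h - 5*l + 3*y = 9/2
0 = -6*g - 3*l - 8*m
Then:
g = 73743/15428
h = 4533/1102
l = -1467/266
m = -5850/3857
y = -13599/7714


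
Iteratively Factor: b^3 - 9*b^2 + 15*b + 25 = (b + 1)*(b^2 - 10*b + 25) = (b - 5)*(b + 1)*(b - 5)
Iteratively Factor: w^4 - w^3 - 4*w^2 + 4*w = (w + 2)*(w^3 - 3*w^2 + 2*w) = (w - 2)*(w + 2)*(w^2 - w) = w*(w - 2)*(w + 2)*(w - 1)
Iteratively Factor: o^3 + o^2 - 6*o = (o)*(o^2 + o - 6) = o*(o + 3)*(o - 2)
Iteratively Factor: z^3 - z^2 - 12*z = (z + 3)*(z^2 - 4*z) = z*(z + 3)*(z - 4)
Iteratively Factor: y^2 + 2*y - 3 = (y + 3)*(y - 1)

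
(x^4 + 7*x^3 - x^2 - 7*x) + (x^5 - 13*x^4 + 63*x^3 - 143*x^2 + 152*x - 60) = x^5 - 12*x^4 + 70*x^3 - 144*x^2 + 145*x - 60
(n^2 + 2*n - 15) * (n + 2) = n^3 + 4*n^2 - 11*n - 30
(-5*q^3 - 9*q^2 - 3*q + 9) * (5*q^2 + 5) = -25*q^5 - 45*q^4 - 40*q^3 - 15*q + 45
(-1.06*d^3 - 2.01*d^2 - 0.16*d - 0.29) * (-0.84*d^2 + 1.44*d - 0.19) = 0.8904*d^5 + 0.162*d^4 - 2.5586*d^3 + 0.3951*d^2 - 0.3872*d + 0.0551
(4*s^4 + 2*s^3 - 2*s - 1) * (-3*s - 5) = -12*s^5 - 26*s^4 - 10*s^3 + 6*s^2 + 13*s + 5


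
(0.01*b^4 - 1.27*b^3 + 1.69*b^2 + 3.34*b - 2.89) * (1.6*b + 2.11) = 0.016*b^5 - 2.0109*b^4 + 0.0243000000000002*b^3 + 8.9099*b^2 + 2.4234*b - 6.0979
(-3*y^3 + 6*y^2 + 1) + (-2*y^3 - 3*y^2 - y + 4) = -5*y^3 + 3*y^2 - y + 5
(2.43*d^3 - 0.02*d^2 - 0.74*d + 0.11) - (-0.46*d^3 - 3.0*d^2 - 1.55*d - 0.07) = 2.89*d^3 + 2.98*d^2 + 0.81*d + 0.18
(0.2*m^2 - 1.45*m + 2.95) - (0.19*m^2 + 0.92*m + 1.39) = 0.01*m^2 - 2.37*m + 1.56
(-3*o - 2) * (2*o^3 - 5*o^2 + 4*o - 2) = -6*o^4 + 11*o^3 - 2*o^2 - 2*o + 4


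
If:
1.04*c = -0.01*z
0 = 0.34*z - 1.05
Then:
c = -0.03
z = 3.09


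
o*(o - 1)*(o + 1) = o^3 - o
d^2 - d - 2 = (d - 2)*(d + 1)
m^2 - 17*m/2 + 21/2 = (m - 7)*(m - 3/2)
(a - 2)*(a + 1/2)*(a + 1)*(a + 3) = a^4 + 5*a^3/2 - 4*a^2 - 17*a/2 - 3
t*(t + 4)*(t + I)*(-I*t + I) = -I*t^4 + t^3 - 3*I*t^3 + 3*t^2 + 4*I*t^2 - 4*t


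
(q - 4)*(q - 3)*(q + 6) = q^3 - q^2 - 30*q + 72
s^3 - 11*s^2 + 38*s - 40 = (s - 5)*(s - 4)*(s - 2)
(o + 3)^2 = o^2 + 6*o + 9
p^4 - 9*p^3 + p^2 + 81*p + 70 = (p - 7)*(p - 5)*(p + 1)*(p + 2)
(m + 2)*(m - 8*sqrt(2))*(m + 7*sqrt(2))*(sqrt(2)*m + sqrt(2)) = sqrt(2)*m^4 - 2*m^3 + 3*sqrt(2)*m^3 - 110*sqrt(2)*m^2 - 6*m^2 - 336*sqrt(2)*m - 4*m - 224*sqrt(2)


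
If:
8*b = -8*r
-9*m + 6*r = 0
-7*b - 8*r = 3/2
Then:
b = 3/2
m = -1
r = -3/2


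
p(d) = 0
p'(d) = 0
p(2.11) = 0.00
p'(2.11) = 0.00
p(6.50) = 0.00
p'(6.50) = 0.00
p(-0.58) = 0.00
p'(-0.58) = 0.00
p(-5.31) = 0.00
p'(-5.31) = 0.00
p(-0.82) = 0.00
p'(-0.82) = 0.00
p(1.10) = 0.00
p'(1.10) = 0.00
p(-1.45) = 0.00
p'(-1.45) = 0.00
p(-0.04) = 0.00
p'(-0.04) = 0.00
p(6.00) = 0.00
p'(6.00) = 0.00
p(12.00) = 0.00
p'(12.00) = 0.00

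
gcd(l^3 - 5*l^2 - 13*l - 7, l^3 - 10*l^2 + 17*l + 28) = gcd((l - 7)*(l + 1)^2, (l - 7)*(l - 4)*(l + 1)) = l^2 - 6*l - 7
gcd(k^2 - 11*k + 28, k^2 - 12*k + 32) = k - 4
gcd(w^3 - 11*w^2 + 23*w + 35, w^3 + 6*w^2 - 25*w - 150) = w - 5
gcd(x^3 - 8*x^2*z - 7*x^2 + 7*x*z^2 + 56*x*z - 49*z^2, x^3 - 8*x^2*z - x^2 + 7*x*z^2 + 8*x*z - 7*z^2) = x^2 - 8*x*z + 7*z^2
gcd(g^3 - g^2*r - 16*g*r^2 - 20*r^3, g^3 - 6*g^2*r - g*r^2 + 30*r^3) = -g^2 + 3*g*r + 10*r^2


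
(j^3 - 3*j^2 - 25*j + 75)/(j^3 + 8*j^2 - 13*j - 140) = (j^2 - 8*j + 15)/(j^2 + 3*j - 28)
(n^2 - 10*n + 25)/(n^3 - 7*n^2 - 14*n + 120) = (n - 5)/(n^2 - 2*n - 24)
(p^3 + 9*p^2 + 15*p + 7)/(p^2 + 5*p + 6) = (p^3 + 9*p^2 + 15*p + 7)/(p^2 + 5*p + 6)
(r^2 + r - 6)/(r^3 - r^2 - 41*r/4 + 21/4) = 4*(r - 2)/(4*r^2 - 16*r + 7)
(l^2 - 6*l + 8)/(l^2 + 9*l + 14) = (l^2 - 6*l + 8)/(l^2 + 9*l + 14)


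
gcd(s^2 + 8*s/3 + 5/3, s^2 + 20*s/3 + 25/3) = s + 5/3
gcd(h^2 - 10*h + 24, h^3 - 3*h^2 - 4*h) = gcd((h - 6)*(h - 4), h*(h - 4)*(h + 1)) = h - 4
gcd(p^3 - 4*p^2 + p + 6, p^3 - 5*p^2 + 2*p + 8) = p^2 - p - 2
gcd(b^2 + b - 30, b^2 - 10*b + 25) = b - 5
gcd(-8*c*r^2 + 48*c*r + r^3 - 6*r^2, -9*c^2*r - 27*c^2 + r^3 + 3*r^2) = 1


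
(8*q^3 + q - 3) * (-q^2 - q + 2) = -8*q^5 - 8*q^4 + 15*q^3 + 2*q^2 + 5*q - 6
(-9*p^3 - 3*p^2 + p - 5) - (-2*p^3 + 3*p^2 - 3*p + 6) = -7*p^3 - 6*p^2 + 4*p - 11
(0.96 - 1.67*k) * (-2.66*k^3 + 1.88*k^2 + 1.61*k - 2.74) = 4.4422*k^4 - 5.6932*k^3 - 0.8839*k^2 + 6.1214*k - 2.6304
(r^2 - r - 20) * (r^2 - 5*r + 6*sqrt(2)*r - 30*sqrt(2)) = r^4 - 6*r^3 + 6*sqrt(2)*r^3 - 36*sqrt(2)*r^2 - 15*r^2 - 90*sqrt(2)*r + 100*r + 600*sqrt(2)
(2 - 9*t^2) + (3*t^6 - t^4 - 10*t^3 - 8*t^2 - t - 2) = 3*t^6 - t^4 - 10*t^3 - 17*t^2 - t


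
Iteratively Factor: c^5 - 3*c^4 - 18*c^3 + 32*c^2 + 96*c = (c - 4)*(c^4 + c^3 - 14*c^2 - 24*c) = c*(c - 4)*(c^3 + c^2 - 14*c - 24) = c*(c - 4)*(c + 3)*(c^2 - 2*c - 8) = c*(c - 4)^2*(c + 3)*(c + 2)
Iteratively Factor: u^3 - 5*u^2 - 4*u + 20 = (u - 2)*(u^2 - 3*u - 10) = (u - 2)*(u + 2)*(u - 5)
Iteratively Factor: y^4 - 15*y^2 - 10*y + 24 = (y - 4)*(y^3 + 4*y^2 + y - 6) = (y - 4)*(y + 3)*(y^2 + y - 2) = (y - 4)*(y + 2)*(y + 3)*(y - 1)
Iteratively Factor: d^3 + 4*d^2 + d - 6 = (d - 1)*(d^2 + 5*d + 6) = (d - 1)*(d + 3)*(d + 2)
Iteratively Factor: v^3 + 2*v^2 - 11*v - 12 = (v - 3)*(v^2 + 5*v + 4) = (v - 3)*(v + 4)*(v + 1)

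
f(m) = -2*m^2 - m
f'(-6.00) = 23.00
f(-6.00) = -66.00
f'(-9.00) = 35.00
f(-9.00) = -153.00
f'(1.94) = -8.76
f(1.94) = -9.47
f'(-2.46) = 8.84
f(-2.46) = -9.64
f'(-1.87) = 6.48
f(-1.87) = -5.12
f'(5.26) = -22.04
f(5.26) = -60.60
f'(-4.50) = 17.00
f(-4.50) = -36.00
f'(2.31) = -10.24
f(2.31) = -12.98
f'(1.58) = -7.32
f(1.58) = -6.57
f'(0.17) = -1.68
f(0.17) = -0.23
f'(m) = -4*m - 1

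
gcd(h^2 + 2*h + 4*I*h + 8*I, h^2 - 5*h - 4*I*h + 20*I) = 1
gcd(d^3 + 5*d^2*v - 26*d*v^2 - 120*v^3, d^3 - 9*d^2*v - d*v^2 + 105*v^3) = -d + 5*v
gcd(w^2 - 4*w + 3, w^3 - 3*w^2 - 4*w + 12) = w - 3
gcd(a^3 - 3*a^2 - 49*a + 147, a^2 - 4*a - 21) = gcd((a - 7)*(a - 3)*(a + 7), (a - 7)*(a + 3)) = a - 7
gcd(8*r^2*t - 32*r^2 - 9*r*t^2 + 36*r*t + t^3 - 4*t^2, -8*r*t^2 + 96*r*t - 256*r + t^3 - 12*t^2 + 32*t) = 8*r*t - 32*r - t^2 + 4*t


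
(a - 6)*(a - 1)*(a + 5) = a^3 - 2*a^2 - 29*a + 30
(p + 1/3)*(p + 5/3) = p^2 + 2*p + 5/9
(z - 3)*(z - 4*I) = z^2 - 3*z - 4*I*z + 12*I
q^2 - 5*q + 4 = (q - 4)*(q - 1)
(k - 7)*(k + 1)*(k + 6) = k^3 - 43*k - 42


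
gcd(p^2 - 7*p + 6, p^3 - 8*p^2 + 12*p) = p - 6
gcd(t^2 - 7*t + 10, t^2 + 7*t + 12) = 1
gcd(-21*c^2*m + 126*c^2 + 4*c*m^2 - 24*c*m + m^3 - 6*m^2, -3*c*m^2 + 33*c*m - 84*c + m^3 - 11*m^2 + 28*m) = 3*c - m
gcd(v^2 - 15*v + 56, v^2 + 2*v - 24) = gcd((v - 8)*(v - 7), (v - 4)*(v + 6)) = 1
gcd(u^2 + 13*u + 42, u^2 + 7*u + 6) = u + 6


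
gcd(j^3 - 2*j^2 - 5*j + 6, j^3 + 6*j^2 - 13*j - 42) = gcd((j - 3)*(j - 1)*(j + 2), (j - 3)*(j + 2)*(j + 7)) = j^2 - j - 6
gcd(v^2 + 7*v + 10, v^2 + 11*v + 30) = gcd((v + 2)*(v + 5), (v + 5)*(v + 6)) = v + 5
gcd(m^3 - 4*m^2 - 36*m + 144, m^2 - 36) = m^2 - 36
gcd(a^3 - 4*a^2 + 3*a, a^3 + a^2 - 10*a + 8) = a - 1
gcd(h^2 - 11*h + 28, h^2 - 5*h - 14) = h - 7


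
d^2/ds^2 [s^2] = 2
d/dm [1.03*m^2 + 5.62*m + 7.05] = 2.06*m + 5.62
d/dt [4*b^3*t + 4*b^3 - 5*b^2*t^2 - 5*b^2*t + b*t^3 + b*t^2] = b*(4*b^2 - 10*b*t - 5*b + 3*t^2 + 2*t)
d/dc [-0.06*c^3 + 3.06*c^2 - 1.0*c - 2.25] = -0.18*c^2 + 6.12*c - 1.0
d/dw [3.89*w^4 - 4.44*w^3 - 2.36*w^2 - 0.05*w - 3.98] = 15.56*w^3 - 13.32*w^2 - 4.72*w - 0.05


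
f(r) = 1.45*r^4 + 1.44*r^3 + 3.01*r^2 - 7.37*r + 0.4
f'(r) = 5.8*r^3 + 4.32*r^2 + 6.02*r - 7.37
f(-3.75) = 281.17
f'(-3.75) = -275.05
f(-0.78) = 7.83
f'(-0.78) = -12.19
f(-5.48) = 1201.85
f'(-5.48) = -865.11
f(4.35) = 663.02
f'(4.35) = 577.98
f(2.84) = 131.06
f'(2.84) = 177.43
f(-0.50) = 4.75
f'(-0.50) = -10.02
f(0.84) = -2.09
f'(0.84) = 4.17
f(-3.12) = 146.36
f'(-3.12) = -160.25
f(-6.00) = 1721.14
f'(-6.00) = -1140.77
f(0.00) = 0.40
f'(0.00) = -7.37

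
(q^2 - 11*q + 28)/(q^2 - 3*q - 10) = (-q^2 + 11*q - 28)/(-q^2 + 3*q + 10)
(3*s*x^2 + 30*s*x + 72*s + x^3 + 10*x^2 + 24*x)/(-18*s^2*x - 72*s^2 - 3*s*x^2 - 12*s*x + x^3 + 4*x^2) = (x + 6)/(-6*s + x)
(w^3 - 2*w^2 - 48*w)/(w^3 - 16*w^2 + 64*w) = (w + 6)/(w - 8)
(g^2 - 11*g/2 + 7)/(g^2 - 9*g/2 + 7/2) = (g - 2)/(g - 1)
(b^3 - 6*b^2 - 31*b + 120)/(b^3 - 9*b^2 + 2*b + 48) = (b + 5)/(b + 2)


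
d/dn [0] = 0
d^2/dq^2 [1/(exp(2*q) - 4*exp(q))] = 4*((1 - exp(q))*(exp(q) - 4) + 2*(exp(q) - 2)^2)*exp(-q)/(exp(q) - 4)^3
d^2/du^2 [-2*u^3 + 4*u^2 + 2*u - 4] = 8 - 12*u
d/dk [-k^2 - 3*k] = -2*k - 3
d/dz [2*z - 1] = 2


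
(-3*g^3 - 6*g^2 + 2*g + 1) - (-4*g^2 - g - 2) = -3*g^3 - 2*g^2 + 3*g + 3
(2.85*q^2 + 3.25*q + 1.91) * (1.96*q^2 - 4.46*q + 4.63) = 5.586*q^4 - 6.341*q^3 + 2.4441*q^2 + 6.5289*q + 8.8433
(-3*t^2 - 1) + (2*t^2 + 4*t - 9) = -t^2 + 4*t - 10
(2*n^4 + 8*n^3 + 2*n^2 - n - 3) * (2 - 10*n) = -20*n^5 - 76*n^4 - 4*n^3 + 14*n^2 + 28*n - 6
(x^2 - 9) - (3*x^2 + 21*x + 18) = -2*x^2 - 21*x - 27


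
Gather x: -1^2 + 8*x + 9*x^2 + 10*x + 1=9*x^2 + 18*x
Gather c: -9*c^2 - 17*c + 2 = -9*c^2 - 17*c + 2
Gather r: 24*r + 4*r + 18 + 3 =28*r + 21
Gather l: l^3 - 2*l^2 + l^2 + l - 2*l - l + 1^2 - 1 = l^3 - l^2 - 2*l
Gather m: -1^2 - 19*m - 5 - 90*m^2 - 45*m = -90*m^2 - 64*m - 6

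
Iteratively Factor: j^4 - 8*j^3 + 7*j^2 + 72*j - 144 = (j - 4)*(j^3 - 4*j^2 - 9*j + 36) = (j - 4)*(j + 3)*(j^2 - 7*j + 12) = (j - 4)^2*(j + 3)*(j - 3)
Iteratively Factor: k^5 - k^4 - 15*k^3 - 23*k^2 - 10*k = (k + 2)*(k^4 - 3*k^3 - 9*k^2 - 5*k) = k*(k + 2)*(k^3 - 3*k^2 - 9*k - 5) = k*(k + 1)*(k + 2)*(k^2 - 4*k - 5) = k*(k - 5)*(k + 1)*(k + 2)*(k + 1)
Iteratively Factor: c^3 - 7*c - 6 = (c + 2)*(c^2 - 2*c - 3) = (c - 3)*(c + 2)*(c + 1)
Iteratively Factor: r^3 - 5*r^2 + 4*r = (r)*(r^2 - 5*r + 4) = r*(r - 1)*(r - 4)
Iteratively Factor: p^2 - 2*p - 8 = (p - 4)*(p + 2)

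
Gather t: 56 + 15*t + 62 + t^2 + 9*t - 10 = t^2 + 24*t + 108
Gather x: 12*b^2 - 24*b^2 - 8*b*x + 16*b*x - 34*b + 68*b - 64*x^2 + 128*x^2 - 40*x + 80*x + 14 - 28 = -12*b^2 + 34*b + 64*x^2 + x*(8*b + 40) - 14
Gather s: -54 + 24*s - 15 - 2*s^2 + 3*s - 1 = -2*s^2 + 27*s - 70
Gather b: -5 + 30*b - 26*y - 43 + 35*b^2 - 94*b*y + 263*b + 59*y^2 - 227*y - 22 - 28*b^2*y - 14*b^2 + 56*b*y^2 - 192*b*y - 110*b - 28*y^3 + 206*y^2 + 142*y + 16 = b^2*(21 - 28*y) + b*(56*y^2 - 286*y + 183) - 28*y^3 + 265*y^2 - 111*y - 54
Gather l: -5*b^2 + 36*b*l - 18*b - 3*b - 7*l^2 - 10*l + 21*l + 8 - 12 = -5*b^2 - 21*b - 7*l^2 + l*(36*b + 11) - 4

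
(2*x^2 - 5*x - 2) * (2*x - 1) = 4*x^3 - 12*x^2 + x + 2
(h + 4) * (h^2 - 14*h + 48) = h^3 - 10*h^2 - 8*h + 192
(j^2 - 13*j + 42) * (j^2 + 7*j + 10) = j^4 - 6*j^3 - 39*j^2 + 164*j + 420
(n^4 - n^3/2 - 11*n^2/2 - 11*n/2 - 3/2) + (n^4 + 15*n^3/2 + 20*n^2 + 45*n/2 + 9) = 2*n^4 + 7*n^3 + 29*n^2/2 + 17*n + 15/2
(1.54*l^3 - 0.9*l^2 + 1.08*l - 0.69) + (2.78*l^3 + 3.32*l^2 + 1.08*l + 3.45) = 4.32*l^3 + 2.42*l^2 + 2.16*l + 2.76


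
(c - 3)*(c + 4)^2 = c^3 + 5*c^2 - 8*c - 48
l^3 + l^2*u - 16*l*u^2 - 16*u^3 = (l - 4*u)*(l + u)*(l + 4*u)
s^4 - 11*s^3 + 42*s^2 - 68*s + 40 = (s - 5)*(s - 2)^3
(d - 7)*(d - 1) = d^2 - 8*d + 7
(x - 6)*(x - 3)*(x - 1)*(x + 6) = x^4 - 4*x^3 - 33*x^2 + 144*x - 108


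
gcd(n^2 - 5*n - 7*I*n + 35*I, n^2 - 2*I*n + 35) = n - 7*I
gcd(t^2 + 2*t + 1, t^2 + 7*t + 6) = t + 1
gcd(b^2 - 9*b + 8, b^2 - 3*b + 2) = b - 1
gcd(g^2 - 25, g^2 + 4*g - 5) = g + 5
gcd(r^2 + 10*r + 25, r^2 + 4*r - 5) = r + 5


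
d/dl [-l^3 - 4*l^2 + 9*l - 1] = -3*l^2 - 8*l + 9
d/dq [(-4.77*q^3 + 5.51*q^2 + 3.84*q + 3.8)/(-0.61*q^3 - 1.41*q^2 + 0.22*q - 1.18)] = (10.0868*q^4 + 2.586*q^3 + 30.4664*q^2 - 2.2876*q - 5.3672)/(0.3721*q^6 + 1.7202*q^5 + 1.7197*q^4 + 0.8192*q^3 + 3.376*q^2 - 0.5192*q + 1.3924)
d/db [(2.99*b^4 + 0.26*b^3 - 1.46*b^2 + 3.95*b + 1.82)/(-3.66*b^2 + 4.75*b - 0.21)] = (-21.8868*b^5 + 41.6559*b^4 - 0.041599999999999*b^3 + 7.3582*b^2 + 13.9356*b - 9.4745)/(13.3956*b^4 - 34.77*b^3 + 24.0997*b^2 - 1.995*b + 0.0441)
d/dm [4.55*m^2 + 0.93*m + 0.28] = 9.1*m + 0.93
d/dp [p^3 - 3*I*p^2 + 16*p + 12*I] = 3*p^2 - 6*I*p + 16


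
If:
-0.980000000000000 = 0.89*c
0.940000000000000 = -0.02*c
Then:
No Solution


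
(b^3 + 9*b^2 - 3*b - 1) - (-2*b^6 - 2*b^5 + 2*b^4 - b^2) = 2*b^6 + 2*b^5 - 2*b^4 + b^3 + 10*b^2 - 3*b - 1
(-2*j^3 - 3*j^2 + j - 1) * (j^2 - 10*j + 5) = -2*j^5 + 17*j^4 + 21*j^3 - 26*j^2 + 15*j - 5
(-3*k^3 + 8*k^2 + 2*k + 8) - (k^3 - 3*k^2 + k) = -4*k^3 + 11*k^2 + k + 8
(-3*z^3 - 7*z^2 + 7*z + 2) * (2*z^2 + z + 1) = -6*z^5 - 17*z^4 + 4*z^3 + 4*z^2 + 9*z + 2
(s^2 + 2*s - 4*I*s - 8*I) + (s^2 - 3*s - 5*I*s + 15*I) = 2*s^2 - s - 9*I*s + 7*I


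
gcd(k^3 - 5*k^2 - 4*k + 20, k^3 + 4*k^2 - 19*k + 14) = k - 2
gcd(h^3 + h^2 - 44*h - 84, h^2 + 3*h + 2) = h + 2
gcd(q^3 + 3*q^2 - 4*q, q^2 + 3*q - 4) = q^2 + 3*q - 4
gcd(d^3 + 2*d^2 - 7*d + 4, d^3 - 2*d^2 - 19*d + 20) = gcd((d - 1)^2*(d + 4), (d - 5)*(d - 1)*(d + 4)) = d^2 + 3*d - 4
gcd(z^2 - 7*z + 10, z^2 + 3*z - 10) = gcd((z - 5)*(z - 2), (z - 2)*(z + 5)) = z - 2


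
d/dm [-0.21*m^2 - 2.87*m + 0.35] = -0.42*m - 2.87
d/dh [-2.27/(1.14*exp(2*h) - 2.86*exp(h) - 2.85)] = (5.1756*exp(h) - 6.4922)*exp(h)/(-1.14*exp(2*h) + 2.86*exp(h) + 2.85)^2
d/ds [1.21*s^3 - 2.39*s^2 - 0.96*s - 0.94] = 3.63*s^2 - 4.78*s - 0.96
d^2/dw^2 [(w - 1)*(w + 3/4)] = 2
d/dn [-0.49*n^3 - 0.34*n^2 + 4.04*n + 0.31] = -1.47*n^2 - 0.68*n + 4.04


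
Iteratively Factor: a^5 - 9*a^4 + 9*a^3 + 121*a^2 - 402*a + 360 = (a - 3)*(a^4 - 6*a^3 - 9*a^2 + 94*a - 120) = (a - 3)*(a - 2)*(a^3 - 4*a^2 - 17*a + 60) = (a - 3)^2*(a - 2)*(a^2 - a - 20) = (a - 3)^2*(a - 2)*(a + 4)*(a - 5)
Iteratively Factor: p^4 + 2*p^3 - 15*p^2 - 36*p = (p + 3)*(p^3 - p^2 - 12*p) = (p - 4)*(p + 3)*(p^2 + 3*p) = p*(p - 4)*(p + 3)*(p + 3)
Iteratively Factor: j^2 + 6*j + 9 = (j + 3)*(j + 3)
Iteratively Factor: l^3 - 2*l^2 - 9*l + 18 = (l + 3)*(l^2 - 5*l + 6) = (l - 2)*(l + 3)*(l - 3)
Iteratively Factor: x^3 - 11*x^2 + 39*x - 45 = (x - 5)*(x^2 - 6*x + 9) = (x - 5)*(x - 3)*(x - 3)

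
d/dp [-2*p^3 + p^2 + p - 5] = -6*p^2 + 2*p + 1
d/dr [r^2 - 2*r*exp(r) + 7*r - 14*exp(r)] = -2*r*exp(r) + 2*r - 16*exp(r) + 7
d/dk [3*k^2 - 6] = 6*k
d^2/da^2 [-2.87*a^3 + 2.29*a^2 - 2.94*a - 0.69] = 4.58 - 17.22*a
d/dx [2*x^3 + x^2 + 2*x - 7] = 6*x^2 + 2*x + 2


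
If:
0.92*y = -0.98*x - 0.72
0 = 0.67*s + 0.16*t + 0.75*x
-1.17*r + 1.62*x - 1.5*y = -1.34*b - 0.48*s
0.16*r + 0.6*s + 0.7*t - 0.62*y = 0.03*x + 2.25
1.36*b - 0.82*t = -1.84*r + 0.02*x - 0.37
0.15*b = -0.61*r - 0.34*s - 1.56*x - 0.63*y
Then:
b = 0.02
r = 1.07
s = -0.85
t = 2.87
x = 0.14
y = -0.93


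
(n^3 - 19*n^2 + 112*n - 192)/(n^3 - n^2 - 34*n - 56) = (-n^3 + 19*n^2 - 112*n + 192)/(-n^3 + n^2 + 34*n + 56)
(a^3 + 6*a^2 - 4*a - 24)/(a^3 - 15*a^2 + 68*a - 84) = (a^2 + 8*a + 12)/(a^2 - 13*a + 42)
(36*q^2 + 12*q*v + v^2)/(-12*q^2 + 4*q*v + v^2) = (-6*q - v)/(2*q - v)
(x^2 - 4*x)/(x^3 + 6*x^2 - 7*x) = (x - 4)/(x^2 + 6*x - 7)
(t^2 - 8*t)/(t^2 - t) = (t - 8)/(t - 1)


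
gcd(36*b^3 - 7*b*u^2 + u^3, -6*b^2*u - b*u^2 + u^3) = -6*b^2 - b*u + u^2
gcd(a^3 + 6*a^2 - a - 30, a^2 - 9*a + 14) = a - 2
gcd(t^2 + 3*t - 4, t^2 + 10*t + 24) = t + 4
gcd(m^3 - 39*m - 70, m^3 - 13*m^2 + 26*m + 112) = m^2 - 5*m - 14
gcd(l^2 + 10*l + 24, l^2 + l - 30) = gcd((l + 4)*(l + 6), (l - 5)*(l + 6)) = l + 6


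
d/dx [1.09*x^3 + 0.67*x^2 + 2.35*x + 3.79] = 3.27*x^2 + 1.34*x + 2.35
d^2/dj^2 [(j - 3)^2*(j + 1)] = 6*j - 10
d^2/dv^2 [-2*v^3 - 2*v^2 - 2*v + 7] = -12*v - 4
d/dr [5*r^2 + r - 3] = 10*r + 1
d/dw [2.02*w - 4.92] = 2.02000000000000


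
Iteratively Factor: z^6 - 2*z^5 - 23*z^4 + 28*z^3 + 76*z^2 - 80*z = (z - 1)*(z^5 - z^4 - 24*z^3 + 4*z^2 + 80*z) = (z - 1)*(z + 4)*(z^4 - 5*z^3 - 4*z^2 + 20*z) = (z - 1)*(z + 2)*(z + 4)*(z^3 - 7*z^2 + 10*z) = z*(z - 1)*(z + 2)*(z + 4)*(z^2 - 7*z + 10) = z*(z - 2)*(z - 1)*(z + 2)*(z + 4)*(z - 5)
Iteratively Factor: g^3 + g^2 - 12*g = (g + 4)*(g^2 - 3*g) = g*(g + 4)*(g - 3)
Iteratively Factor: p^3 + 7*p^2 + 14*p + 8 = (p + 2)*(p^2 + 5*p + 4) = (p + 1)*(p + 2)*(p + 4)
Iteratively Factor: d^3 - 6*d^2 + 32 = (d - 4)*(d^2 - 2*d - 8) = (d - 4)*(d + 2)*(d - 4)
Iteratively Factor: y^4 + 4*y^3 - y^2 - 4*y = (y + 1)*(y^3 + 3*y^2 - 4*y) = y*(y + 1)*(y^2 + 3*y - 4) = y*(y + 1)*(y + 4)*(y - 1)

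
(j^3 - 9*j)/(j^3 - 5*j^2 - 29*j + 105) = j*(j + 3)/(j^2 - 2*j - 35)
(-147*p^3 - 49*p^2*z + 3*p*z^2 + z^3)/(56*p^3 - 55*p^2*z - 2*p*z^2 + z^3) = (-21*p^2 - 4*p*z + z^2)/(8*p^2 - 9*p*z + z^2)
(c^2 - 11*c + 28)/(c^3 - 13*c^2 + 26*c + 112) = (c - 4)/(c^2 - 6*c - 16)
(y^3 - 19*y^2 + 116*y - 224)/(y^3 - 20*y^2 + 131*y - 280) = (y - 4)/(y - 5)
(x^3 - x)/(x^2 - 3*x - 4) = x*(x - 1)/(x - 4)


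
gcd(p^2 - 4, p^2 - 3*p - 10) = p + 2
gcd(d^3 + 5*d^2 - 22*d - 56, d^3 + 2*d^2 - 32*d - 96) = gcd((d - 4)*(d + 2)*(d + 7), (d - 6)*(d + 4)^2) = 1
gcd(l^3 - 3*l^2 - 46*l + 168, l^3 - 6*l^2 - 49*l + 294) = l^2 + l - 42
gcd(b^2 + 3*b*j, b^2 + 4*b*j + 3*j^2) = b + 3*j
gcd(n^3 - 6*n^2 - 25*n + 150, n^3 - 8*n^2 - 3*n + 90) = n^2 - 11*n + 30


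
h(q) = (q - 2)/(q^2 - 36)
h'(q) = -2*q*(q - 2)/(q^2 - 36)^2 + 1/(q^2 - 36) = (q^2 - 2*q*(q - 2) - 36)/(q^2 - 36)^2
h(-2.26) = 0.14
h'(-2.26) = -0.05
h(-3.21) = 0.20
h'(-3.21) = -0.09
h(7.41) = 0.29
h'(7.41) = -0.17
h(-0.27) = 0.06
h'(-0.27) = -0.03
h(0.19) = 0.05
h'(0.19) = -0.03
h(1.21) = 0.02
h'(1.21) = -0.03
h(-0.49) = 0.07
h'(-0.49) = -0.03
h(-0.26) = 0.06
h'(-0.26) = -0.03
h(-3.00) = 0.19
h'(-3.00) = -0.08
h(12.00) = 0.09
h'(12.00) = -0.01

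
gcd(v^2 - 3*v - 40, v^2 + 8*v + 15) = v + 5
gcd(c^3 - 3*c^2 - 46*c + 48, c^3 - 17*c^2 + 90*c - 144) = c - 8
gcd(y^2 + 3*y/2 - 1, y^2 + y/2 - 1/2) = y - 1/2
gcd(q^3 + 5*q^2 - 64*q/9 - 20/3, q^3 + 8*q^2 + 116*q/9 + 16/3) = q^2 + 20*q/3 + 4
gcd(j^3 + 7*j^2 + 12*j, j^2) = j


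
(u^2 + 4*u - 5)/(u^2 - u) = (u + 5)/u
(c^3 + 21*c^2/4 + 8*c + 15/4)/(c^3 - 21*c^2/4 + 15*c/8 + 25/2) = 2*(c^2 + 4*c + 3)/(2*c^2 - 13*c + 20)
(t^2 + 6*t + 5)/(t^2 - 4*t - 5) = (t + 5)/(t - 5)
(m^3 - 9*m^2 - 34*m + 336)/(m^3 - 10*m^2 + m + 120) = (m^2 - m - 42)/(m^2 - 2*m - 15)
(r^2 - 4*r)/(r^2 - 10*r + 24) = r/(r - 6)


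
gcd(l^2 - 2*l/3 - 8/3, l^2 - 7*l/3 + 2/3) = l - 2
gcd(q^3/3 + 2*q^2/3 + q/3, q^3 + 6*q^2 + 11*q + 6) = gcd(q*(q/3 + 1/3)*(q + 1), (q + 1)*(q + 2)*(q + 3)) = q + 1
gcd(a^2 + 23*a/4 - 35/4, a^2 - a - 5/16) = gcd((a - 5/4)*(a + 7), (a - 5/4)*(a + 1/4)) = a - 5/4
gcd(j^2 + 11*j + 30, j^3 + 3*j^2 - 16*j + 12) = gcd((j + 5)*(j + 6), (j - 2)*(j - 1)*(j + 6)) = j + 6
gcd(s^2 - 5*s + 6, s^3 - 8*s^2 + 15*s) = s - 3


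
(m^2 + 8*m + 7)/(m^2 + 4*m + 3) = (m + 7)/(m + 3)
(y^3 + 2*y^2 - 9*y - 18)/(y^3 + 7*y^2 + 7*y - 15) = (y^2 - y - 6)/(y^2 + 4*y - 5)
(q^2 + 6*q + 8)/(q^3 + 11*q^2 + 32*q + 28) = (q + 4)/(q^2 + 9*q + 14)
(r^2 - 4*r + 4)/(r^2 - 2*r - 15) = (-r^2 + 4*r - 4)/(-r^2 + 2*r + 15)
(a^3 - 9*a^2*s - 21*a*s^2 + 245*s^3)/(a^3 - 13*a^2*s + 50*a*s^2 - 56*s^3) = (a^2 - 2*a*s - 35*s^2)/(a^2 - 6*a*s + 8*s^2)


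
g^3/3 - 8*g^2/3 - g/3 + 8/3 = (g/3 + 1/3)*(g - 8)*(g - 1)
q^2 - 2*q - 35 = (q - 7)*(q + 5)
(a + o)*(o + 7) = a*o + 7*a + o^2 + 7*o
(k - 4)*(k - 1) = k^2 - 5*k + 4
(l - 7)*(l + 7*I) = l^2 - 7*l + 7*I*l - 49*I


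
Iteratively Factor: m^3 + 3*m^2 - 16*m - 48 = (m - 4)*(m^2 + 7*m + 12) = (m - 4)*(m + 4)*(m + 3)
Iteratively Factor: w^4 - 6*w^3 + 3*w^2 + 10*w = (w - 2)*(w^3 - 4*w^2 - 5*w) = w*(w - 2)*(w^2 - 4*w - 5) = w*(w - 5)*(w - 2)*(w + 1)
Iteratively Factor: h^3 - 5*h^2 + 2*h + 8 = (h + 1)*(h^2 - 6*h + 8) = (h - 4)*(h + 1)*(h - 2)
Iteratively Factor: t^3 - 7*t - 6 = (t - 3)*(t^2 + 3*t + 2) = (t - 3)*(t + 2)*(t + 1)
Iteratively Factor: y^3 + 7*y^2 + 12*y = (y + 4)*(y^2 + 3*y) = (y + 3)*(y + 4)*(y)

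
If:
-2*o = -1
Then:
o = 1/2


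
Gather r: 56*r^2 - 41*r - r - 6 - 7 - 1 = 56*r^2 - 42*r - 14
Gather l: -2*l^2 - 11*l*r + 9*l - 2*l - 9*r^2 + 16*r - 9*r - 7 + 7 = -2*l^2 + l*(7 - 11*r) - 9*r^2 + 7*r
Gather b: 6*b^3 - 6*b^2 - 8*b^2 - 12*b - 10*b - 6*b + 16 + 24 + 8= 6*b^3 - 14*b^2 - 28*b + 48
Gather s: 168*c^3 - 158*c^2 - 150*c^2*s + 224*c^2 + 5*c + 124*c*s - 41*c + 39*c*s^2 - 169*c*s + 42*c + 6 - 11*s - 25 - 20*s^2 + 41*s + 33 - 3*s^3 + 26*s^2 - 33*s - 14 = 168*c^3 + 66*c^2 + 6*c - 3*s^3 + s^2*(39*c + 6) + s*(-150*c^2 - 45*c - 3)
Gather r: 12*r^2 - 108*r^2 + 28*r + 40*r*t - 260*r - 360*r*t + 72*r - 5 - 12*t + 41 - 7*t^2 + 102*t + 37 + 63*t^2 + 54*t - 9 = -96*r^2 + r*(-320*t - 160) + 56*t^2 + 144*t + 64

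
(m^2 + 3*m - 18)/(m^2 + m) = (m^2 + 3*m - 18)/(m*(m + 1))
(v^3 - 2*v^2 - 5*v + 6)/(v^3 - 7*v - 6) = (v - 1)/(v + 1)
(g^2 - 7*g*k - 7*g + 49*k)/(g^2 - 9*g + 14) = (g - 7*k)/(g - 2)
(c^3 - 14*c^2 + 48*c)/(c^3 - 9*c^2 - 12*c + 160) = c*(c - 6)/(c^2 - c - 20)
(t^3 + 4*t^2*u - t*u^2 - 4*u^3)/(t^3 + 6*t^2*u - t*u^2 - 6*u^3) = (t + 4*u)/(t + 6*u)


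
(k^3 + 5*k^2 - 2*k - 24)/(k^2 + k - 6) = k + 4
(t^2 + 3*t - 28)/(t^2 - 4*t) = (t + 7)/t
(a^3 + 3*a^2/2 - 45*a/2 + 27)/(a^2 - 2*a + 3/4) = 2*(a^2 + 3*a - 18)/(2*a - 1)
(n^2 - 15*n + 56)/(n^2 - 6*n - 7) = (n - 8)/(n + 1)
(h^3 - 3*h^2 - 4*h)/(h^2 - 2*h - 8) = h*(h + 1)/(h + 2)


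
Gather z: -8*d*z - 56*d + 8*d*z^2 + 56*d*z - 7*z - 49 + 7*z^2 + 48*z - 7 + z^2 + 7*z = -56*d + z^2*(8*d + 8) + z*(48*d + 48) - 56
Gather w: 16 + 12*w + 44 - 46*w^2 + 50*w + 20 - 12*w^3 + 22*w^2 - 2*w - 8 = -12*w^3 - 24*w^2 + 60*w + 72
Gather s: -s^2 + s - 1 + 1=-s^2 + s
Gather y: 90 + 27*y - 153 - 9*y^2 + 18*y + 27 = -9*y^2 + 45*y - 36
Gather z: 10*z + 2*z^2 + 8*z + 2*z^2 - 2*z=4*z^2 + 16*z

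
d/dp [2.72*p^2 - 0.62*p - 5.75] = 5.44*p - 0.62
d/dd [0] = 0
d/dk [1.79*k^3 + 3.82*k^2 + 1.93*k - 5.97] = 5.37*k^2 + 7.64*k + 1.93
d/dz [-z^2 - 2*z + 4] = -2*z - 2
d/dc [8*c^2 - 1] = 16*c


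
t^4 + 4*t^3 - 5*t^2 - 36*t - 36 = (t - 3)*(t + 2)^2*(t + 3)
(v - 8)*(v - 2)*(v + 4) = v^3 - 6*v^2 - 24*v + 64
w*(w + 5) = w^2 + 5*w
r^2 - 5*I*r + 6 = (r - 6*I)*(r + I)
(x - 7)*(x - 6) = x^2 - 13*x + 42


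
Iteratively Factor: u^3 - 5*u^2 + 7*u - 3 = (u - 3)*(u^2 - 2*u + 1) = (u - 3)*(u - 1)*(u - 1)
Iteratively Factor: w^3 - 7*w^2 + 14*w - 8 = (w - 2)*(w^2 - 5*w + 4) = (w - 4)*(w - 2)*(w - 1)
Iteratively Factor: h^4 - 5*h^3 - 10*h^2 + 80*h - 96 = (h - 3)*(h^3 - 2*h^2 - 16*h + 32) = (h - 3)*(h + 4)*(h^2 - 6*h + 8) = (h - 3)*(h - 2)*(h + 4)*(h - 4)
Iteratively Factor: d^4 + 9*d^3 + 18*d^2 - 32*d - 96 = (d + 4)*(d^3 + 5*d^2 - 2*d - 24) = (d - 2)*(d + 4)*(d^2 + 7*d + 12) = (d - 2)*(d + 4)^2*(d + 3)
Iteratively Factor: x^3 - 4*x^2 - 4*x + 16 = (x - 4)*(x^2 - 4) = (x - 4)*(x + 2)*(x - 2)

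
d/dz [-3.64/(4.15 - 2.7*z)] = -9.828/(2.7*z - 4.15)^2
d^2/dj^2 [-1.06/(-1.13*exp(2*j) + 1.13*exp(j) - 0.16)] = ((1.1978 - 4.7912*exp(j))*(1.13*exp(2*j) - 1.13*exp(j) + 0.16) + 1.06*(2.26*exp(j) - 1.13)*(4.52*exp(j) - 2.26)*exp(j))*exp(j)/(1.13*exp(2*j) - 1.13*exp(j) + 0.16)^3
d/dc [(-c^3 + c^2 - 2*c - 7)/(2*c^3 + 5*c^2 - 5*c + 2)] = (-7*c^4 + 18*c^3 + 41*c^2 + 74*c - 39)/(4*c^6 + 20*c^5 + 5*c^4 - 42*c^3 + 45*c^2 - 20*c + 4)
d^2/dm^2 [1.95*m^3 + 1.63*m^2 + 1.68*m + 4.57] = 11.7*m + 3.26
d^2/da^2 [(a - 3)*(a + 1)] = 2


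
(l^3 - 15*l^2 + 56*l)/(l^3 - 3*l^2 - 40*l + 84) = l*(l - 8)/(l^2 + 4*l - 12)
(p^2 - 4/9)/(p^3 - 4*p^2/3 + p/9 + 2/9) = (3*p + 2)/(3*p^2 - 2*p - 1)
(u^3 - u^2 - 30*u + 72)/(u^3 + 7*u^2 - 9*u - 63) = (u^2 + 2*u - 24)/(u^2 + 10*u + 21)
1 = 1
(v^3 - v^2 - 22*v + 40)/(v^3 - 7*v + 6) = (v^2 + v - 20)/(v^2 + 2*v - 3)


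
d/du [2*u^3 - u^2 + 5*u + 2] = 6*u^2 - 2*u + 5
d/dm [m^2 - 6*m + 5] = 2*m - 6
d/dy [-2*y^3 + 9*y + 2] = 9 - 6*y^2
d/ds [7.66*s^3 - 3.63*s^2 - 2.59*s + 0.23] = 22.98*s^2 - 7.26*s - 2.59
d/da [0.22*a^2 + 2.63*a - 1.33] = 0.44*a + 2.63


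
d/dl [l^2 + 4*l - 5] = 2*l + 4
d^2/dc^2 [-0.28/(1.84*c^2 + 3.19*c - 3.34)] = (1.895936*c^2 + 3.286976*c - 0.28*(3.68*c + 3.19)*(7.36*c + 6.38) - 3.441536)/(1.84*c^2 + 3.19*c - 3.34)^3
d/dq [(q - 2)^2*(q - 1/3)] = (q - 2)*(9*q - 8)/3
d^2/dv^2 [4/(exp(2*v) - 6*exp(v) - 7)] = 8*((3 - 2*exp(v))*(-exp(2*v) + 6*exp(v) + 7) - 4*(exp(v) - 3)^2*exp(v))*exp(v)/(-exp(2*v) + 6*exp(v) + 7)^3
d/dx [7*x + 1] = 7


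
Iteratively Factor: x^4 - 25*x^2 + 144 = (x + 4)*(x^3 - 4*x^2 - 9*x + 36) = (x - 4)*(x + 4)*(x^2 - 9) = (x - 4)*(x + 3)*(x + 4)*(x - 3)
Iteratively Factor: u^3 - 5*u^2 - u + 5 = (u + 1)*(u^2 - 6*u + 5) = (u - 1)*(u + 1)*(u - 5)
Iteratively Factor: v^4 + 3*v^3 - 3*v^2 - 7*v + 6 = (v - 1)*(v^3 + 4*v^2 + v - 6) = (v - 1)^2*(v^2 + 5*v + 6) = (v - 1)^2*(v + 2)*(v + 3)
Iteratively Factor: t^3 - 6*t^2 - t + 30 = (t - 5)*(t^2 - t - 6) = (t - 5)*(t - 3)*(t + 2)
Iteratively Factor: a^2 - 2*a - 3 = (a + 1)*(a - 3)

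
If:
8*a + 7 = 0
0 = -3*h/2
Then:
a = -7/8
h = 0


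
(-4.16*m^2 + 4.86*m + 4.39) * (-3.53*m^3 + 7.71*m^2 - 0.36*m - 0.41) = 14.6848*m^5 - 49.2294*m^4 + 23.4715*m^3 + 33.8029*m^2 - 3.573*m - 1.7999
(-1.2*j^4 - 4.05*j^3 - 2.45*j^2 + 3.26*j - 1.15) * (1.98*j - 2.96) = -2.376*j^5 - 4.467*j^4 + 7.137*j^3 + 13.7068*j^2 - 11.9266*j + 3.404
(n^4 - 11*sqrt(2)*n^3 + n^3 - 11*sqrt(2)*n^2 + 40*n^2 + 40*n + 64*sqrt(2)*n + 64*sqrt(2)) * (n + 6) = n^5 - 11*sqrt(2)*n^4 + 7*n^4 - 77*sqrt(2)*n^3 + 46*n^3 - 2*sqrt(2)*n^2 + 280*n^2 + 240*n + 448*sqrt(2)*n + 384*sqrt(2)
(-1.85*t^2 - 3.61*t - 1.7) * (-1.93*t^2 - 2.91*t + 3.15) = 3.5705*t^4 + 12.3508*t^3 + 7.9586*t^2 - 6.4245*t - 5.355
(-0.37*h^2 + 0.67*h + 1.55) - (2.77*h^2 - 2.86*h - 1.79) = -3.14*h^2 + 3.53*h + 3.34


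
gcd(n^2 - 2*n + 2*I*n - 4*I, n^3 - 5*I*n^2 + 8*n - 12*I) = n + 2*I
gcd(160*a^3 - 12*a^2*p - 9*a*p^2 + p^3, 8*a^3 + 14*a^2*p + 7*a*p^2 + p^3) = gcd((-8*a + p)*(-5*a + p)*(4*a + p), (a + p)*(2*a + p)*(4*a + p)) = 4*a + p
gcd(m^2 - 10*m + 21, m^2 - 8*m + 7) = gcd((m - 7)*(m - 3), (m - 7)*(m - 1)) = m - 7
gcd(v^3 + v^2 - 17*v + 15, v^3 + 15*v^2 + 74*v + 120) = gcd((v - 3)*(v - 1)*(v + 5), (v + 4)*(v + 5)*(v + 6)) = v + 5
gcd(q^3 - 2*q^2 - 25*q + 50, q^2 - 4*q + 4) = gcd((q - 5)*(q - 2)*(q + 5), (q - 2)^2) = q - 2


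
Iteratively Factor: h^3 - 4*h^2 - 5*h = (h - 5)*(h^2 + h) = h*(h - 5)*(h + 1)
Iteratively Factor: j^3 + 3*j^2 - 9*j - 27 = (j + 3)*(j^2 - 9) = (j + 3)^2*(j - 3)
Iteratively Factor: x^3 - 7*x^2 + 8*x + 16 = (x - 4)*(x^2 - 3*x - 4) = (x - 4)^2*(x + 1)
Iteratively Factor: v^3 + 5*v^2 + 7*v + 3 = (v + 3)*(v^2 + 2*v + 1) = (v + 1)*(v + 3)*(v + 1)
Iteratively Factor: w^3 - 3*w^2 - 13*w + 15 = (w - 1)*(w^2 - 2*w - 15) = (w - 5)*(w - 1)*(w + 3)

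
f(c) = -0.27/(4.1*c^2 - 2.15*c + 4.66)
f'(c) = -0.27*(2.15 - 8.2*c)/(4.1*c^2 - 2.15*c + 4.66)^2 = (2.214*c - 0.5805)/(4.1*c^2 - 2.15*c + 4.66)^2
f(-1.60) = -0.01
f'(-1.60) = -0.01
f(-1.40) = -0.02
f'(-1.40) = -0.01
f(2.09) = -0.01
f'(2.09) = 0.01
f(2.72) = -0.01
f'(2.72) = 0.01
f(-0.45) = -0.04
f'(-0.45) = -0.04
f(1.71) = -0.02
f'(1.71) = 0.02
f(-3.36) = -0.00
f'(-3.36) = -0.00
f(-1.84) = -0.01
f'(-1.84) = -0.01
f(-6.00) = -0.00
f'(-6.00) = -0.00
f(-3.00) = -0.01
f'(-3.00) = -0.00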